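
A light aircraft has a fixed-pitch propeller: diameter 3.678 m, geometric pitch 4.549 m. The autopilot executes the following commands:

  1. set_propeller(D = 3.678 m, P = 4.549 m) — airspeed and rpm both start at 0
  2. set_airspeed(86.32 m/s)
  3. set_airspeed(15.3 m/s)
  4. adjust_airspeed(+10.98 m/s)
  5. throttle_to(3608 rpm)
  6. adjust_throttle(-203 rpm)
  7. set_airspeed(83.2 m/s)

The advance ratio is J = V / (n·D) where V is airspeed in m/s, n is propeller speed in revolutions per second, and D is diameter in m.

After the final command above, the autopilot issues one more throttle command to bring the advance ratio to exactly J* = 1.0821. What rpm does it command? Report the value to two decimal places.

rpm = 1254.28

set_propeller: D = 3.678 m, P = 4.549 m (p = P/D = 1.236813); state ← (V=0, rpm=0)
set_airspeed(86.32): V ← 86.32 m/s
set_airspeed(15.3): V ← 15.3 m/s
adjust_airspeed(+10.98): V ← 15.3 +10.98 = 26.28 m/s
throttle_to(3608): rpm ← 3608
adjust_throttle(-203): rpm ← 3608 -203 = 3405
set_airspeed(83.2): V ← 83.2 m/s
final state: V = 83.2 m/s, rpm = 3405 → n = rpm/60 = 56.750000 rev/s
target J* = 1.0821; solve J* = V/(n·D) for n: n = V/(J*·D) = 83.2/(1.0821 × 3.678) = 20.904713 rev/s
rpm = 60·n = 1254.282765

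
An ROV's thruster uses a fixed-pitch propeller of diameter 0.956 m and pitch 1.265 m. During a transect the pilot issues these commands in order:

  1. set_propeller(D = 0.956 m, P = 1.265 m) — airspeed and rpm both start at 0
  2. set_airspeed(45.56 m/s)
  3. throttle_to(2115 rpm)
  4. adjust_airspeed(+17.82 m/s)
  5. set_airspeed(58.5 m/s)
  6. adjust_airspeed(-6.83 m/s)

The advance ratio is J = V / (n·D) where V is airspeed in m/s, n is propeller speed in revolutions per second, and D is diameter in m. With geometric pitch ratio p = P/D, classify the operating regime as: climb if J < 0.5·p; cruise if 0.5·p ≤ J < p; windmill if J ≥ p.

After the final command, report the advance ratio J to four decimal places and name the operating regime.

set_propeller: D = 0.956 m, P = 1.265 m (p = P/D = 1.323222); state ← (V=0, rpm=0)
set_airspeed(45.56): V ← 45.56 m/s
throttle_to(2115): rpm ← 2115
adjust_airspeed(+17.82): V ← 45.56 +17.82 = 63.38 m/s
set_airspeed(58.5): V ← 58.5 m/s
adjust_airspeed(-6.83): V ← 58.5 -6.83 = 51.67 m/s
final state: V = 51.67 m/s, rpm = 2115 → n = rpm/60 = 35.250000 rev/s
J = V / (n·D) = 51.67 / (35.250000 × 0.956) = 1.533280
regime bands: climb J<0.6616 | cruise [0.6616, 1.3232) | windmill J≥1.3232
J = 1.5333 → windmill

J = 1.5333, regime = windmill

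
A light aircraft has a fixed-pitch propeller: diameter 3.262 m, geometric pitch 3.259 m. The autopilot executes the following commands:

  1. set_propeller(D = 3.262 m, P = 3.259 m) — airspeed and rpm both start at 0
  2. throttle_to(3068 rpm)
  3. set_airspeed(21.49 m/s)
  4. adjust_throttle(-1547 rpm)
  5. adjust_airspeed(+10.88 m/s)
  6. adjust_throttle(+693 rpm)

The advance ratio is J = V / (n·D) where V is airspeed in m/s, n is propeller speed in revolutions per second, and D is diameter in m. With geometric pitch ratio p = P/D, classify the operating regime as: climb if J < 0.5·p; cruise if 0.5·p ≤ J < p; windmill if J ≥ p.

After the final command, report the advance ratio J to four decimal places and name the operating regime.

set_propeller: D = 3.262 m, P = 3.259 m (p = P/D = 0.999080); state ← (V=0, rpm=0)
throttle_to(3068): rpm ← 3068
set_airspeed(21.49): V ← 21.49 m/s
adjust_throttle(-1547): rpm ← 3068 -1547 = 1521
adjust_airspeed(+10.88): V ← 21.49 +10.88 = 32.37 m/s
adjust_throttle(+693): rpm ← 1521 +693 = 2214
final state: V = 32.37 m/s, rpm = 2214 → n = rpm/60 = 36.900000 rev/s
J = V / (n·D) = 32.37 / (36.900000 × 3.262) = 0.268926
regime bands: climb J<0.4995 | cruise [0.4995, 0.9991) | windmill J≥0.9991
J = 0.2689 → climb

J = 0.2689, regime = climb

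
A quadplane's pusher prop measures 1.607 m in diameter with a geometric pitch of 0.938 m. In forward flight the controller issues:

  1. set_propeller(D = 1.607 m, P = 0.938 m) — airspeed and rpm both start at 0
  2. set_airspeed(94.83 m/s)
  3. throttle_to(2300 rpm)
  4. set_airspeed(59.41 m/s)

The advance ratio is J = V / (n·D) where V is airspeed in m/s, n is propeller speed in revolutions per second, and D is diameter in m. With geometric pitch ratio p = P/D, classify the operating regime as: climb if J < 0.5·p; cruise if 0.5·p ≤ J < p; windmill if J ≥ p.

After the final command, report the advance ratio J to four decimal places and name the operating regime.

set_propeller: D = 1.607 m, P = 0.938 m (p = P/D = 0.583696); state ← (V=0, rpm=0)
set_airspeed(94.83): V ← 94.83 m/s
throttle_to(2300): rpm ← 2300
set_airspeed(59.41): V ← 59.41 m/s
final state: V = 59.41 m/s, rpm = 2300 → n = rpm/60 = 38.333333 rev/s
J = V / (n·D) = 59.41 / (38.333333 × 1.607) = 0.964422
regime bands: climb J<0.2918 | cruise [0.2918, 0.5837) | windmill J≥0.5837
J = 0.9644 → windmill

J = 0.9644, regime = windmill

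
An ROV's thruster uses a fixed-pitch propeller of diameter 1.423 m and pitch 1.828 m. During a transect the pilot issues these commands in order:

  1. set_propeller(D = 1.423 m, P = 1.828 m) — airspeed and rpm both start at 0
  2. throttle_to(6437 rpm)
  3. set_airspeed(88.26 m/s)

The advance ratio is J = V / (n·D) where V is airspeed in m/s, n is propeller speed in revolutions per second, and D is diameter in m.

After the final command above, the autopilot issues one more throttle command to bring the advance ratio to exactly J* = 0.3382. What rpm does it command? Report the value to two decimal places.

set_propeller: D = 1.423 m, P = 1.828 m (p = P/D = 1.284610); state ← (V=0, rpm=0)
throttle_to(6437): rpm ← 6437
set_airspeed(88.26): V ← 88.26 m/s
final state: V = 88.26 m/s, rpm = 6437 → n = rpm/60 = 107.283333 rev/s
target J* = 0.3382; solve J* = V/(n·D) for n: n = V/(J*·D) = 88.26/(0.3382 × 1.423) = 183.394125 rev/s
rpm = 60·n = 11003.647519

rpm = 11003.65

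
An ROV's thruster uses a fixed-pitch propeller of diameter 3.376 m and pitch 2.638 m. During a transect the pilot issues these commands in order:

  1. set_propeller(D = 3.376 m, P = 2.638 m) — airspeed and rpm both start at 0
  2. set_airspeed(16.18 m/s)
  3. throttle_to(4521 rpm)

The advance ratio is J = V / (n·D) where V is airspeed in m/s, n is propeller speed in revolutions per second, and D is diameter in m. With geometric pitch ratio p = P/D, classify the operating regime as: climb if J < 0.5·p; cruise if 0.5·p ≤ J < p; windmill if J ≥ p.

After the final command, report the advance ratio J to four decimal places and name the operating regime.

J = 0.0636, regime = climb

set_propeller: D = 3.376 m, P = 2.638 m (p = P/D = 0.781398); state ← (V=0, rpm=0)
set_airspeed(16.18): V ← 16.18 m/s
throttle_to(4521): rpm ← 4521
final state: V = 16.18 m/s, rpm = 4521 → n = rpm/60 = 75.350000 rev/s
J = V / (n·D) = 16.18 / (75.350000 × 3.376) = 0.063605
regime bands: climb J<0.3907 | cruise [0.3907, 0.7814) | windmill J≥0.7814
J = 0.0636 → climb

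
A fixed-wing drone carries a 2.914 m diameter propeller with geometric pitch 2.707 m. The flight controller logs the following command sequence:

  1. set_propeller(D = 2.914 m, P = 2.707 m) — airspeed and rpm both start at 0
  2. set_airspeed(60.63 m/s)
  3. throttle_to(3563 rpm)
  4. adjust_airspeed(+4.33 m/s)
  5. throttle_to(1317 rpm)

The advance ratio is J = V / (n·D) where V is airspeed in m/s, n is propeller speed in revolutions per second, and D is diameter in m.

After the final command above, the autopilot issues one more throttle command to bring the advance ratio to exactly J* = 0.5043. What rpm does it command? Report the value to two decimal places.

set_propeller: D = 2.914 m, P = 2.707 m (p = P/D = 0.928964); state ← (V=0, rpm=0)
set_airspeed(60.63): V ← 60.63 m/s
throttle_to(3563): rpm ← 3563
adjust_airspeed(+4.33): V ← 60.63 +4.33 = 64.96 m/s
throttle_to(1317): rpm ← 1317
final state: V = 64.96 m/s, rpm = 1317 → n = rpm/60 = 21.950000 rev/s
target J* = 0.5043; solve J* = V/(n·D) for n: n = V/(J*·D) = 64.96/(0.5043 × 2.914) = 44.204604 rev/s
rpm = 60·n = 2652.276217

rpm = 2652.28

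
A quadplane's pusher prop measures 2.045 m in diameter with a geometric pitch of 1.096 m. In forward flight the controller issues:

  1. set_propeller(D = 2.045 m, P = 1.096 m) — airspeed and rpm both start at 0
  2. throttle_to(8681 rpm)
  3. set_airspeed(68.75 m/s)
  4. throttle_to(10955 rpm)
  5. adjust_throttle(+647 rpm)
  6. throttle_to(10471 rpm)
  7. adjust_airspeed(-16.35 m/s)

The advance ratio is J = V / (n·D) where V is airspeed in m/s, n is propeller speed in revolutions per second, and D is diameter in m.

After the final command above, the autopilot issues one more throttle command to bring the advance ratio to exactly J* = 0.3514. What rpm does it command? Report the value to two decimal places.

set_propeller: D = 2.045 m, P = 1.096 m (p = P/D = 0.535941); state ← (V=0, rpm=0)
throttle_to(8681): rpm ← 8681
set_airspeed(68.75): V ← 68.75 m/s
throttle_to(10955): rpm ← 10955
adjust_throttle(+647): rpm ← 10955 +647 = 11602
throttle_to(10471): rpm ← 10471
adjust_airspeed(-16.35): V ← 68.75 -16.35 = 52.4 m/s
final state: V = 52.4 m/s, rpm = 10471 → n = rpm/60 = 174.516667 rev/s
target J* = 0.3514; solve J* = V/(n·D) for n: n = V/(J*·D) = 52.4/(0.3514 × 2.045) = 72.918247 rev/s
rpm = 60·n = 4375.094801

rpm = 4375.09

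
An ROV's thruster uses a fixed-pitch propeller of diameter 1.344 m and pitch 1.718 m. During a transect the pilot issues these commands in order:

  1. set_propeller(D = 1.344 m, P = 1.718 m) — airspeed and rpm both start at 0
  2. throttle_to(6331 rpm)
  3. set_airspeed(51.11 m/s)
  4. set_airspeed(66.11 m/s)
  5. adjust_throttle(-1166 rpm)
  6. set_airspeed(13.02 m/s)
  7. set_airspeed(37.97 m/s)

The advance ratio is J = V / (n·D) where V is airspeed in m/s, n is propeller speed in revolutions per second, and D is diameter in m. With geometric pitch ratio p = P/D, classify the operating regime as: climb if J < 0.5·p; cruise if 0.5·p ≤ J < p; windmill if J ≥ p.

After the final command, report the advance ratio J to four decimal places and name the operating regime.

J = 0.3282, regime = climb

set_propeller: D = 1.344 m, P = 1.718 m (p = P/D = 1.278274); state ← (V=0, rpm=0)
throttle_to(6331): rpm ← 6331
set_airspeed(51.11): V ← 51.11 m/s
set_airspeed(66.11): V ← 66.11 m/s
adjust_throttle(-1166): rpm ← 6331 -1166 = 5165
set_airspeed(13.02): V ← 13.02 m/s
set_airspeed(37.97): V ← 37.97 m/s
final state: V = 37.97 m/s, rpm = 5165 → n = rpm/60 = 86.083333 rev/s
J = V / (n·D) = 37.97 / (86.083333 × 1.344) = 0.328188
regime bands: climb J<0.6391 | cruise [0.6391, 1.2783) | windmill J≥1.2783
J = 0.3282 → climb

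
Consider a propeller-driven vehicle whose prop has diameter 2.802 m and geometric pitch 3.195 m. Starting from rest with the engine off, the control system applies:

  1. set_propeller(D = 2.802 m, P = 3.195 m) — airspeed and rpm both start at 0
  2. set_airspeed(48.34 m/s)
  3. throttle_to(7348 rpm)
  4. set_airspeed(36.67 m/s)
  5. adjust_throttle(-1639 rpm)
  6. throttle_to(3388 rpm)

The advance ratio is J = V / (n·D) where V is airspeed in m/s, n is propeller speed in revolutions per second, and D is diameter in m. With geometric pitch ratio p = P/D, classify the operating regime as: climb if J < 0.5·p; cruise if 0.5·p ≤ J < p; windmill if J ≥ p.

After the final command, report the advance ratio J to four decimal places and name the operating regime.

set_propeller: D = 2.802 m, P = 3.195 m (p = P/D = 1.140257); state ← (V=0, rpm=0)
set_airspeed(48.34): V ← 48.34 m/s
throttle_to(7348): rpm ← 7348
set_airspeed(36.67): V ← 36.67 m/s
adjust_throttle(-1639): rpm ← 7348 -1639 = 5709
throttle_to(3388): rpm ← 3388
final state: V = 36.67 m/s, rpm = 3388 → n = rpm/60 = 56.466667 rev/s
J = V / (n·D) = 36.67 / (56.466667 × 2.802) = 0.231766
regime bands: climb J<0.5701 | cruise [0.5701, 1.1403) | windmill J≥1.1403
J = 0.2318 → climb

J = 0.2318, regime = climb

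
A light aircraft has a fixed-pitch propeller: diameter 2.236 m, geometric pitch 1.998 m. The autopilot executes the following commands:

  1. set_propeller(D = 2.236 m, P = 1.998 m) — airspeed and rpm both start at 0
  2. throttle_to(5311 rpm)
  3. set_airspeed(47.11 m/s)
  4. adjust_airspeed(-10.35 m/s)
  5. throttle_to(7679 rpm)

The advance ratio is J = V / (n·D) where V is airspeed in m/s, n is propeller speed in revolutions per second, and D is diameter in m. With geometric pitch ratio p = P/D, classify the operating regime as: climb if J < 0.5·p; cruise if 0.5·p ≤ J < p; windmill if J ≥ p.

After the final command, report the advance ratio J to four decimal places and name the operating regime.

J = 0.1285, regime = climb

set_propeller: D = 2.236 m, P = 1.998 m (p = P/D = 0.893560); state ← (V=0, rpm=0)
throttle_to(5311): rpm ← 5311
set_airspeed(47.11): V ← 47.11 m/s
adjust_airspeed(-10.35): V ← 47.11 -10.35 = 36.76 m/s
throttle_to(7679): rpm ← 7679
final state: V = 36.76 m/s, rpm = 7679 → n = rpm/60 = 127.983333 rev/s
J = V / (n·D) = 36.76 / (127.983333 × 2.236) = 0.128455
regime bands: climb J<0.4468 | cruise [0.4468, 0.8936) | windmill J≥0.8936
J = 0.1285 → climb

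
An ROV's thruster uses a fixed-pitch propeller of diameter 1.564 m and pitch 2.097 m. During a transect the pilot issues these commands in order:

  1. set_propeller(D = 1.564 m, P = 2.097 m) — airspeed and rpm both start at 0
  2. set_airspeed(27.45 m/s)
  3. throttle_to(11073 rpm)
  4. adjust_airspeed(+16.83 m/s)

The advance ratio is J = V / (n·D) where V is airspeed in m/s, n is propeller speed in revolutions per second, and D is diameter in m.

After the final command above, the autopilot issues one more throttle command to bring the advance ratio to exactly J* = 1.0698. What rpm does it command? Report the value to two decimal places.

set_propeller: D = 1.564 m, P = 2.097 m (p = P/D = 1.340793); state ← (V=0, rpm=0)
set_airspeed(27.45): V ← 27.45 m/s
throttle_to(11073): rpm ← 11073
adjust_airspeed(+16.83): V ← 27.45 +16.83 = 44.28 m/s
final state: V = 44.28 m/s, rpm = 11073 → n = rpm/60 = 184.550000 rev/s
target J* = 1.0698; solve J* = V/(n·D) for n: n = V/(J*·D) = 44.28/(1.0698 × 1.564) = 26.464779 rev/s
rpm = 60·n = 1587.886734

rpm = 1587.89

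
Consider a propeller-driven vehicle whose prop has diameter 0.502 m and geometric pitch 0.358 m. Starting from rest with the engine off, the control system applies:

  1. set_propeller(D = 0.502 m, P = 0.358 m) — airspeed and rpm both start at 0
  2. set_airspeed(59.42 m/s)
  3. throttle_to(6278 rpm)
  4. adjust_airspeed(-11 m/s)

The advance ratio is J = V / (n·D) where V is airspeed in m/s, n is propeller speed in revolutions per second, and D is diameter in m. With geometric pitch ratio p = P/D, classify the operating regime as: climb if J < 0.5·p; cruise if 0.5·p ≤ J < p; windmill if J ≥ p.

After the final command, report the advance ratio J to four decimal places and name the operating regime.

set_propeller: D = 0.502 m, P = 0.358 m (p = P/D = 0.713147); state ← (V=0, rpm=0)
set_airspeed(59.42): V ← 59.42 m/s
throttle_to(6278): rpm ← 6278
adjust_airspeed(-11): V ← 59.42 -11 = 48.42 m/s
final state: V = 48.42 m/s, rpm = 6278 → n = rpm/60 = 104.633333 rev/s
J = V / (n·D) = 48.42 / (104.633333 × 0.502) = 0.921830
regime bands: climb J<0.3566 | cruise [0.3566, 0.7131) | windmill J≥0.7131
J = 0.9218 → windmill

J = 0.9218, regime = windmill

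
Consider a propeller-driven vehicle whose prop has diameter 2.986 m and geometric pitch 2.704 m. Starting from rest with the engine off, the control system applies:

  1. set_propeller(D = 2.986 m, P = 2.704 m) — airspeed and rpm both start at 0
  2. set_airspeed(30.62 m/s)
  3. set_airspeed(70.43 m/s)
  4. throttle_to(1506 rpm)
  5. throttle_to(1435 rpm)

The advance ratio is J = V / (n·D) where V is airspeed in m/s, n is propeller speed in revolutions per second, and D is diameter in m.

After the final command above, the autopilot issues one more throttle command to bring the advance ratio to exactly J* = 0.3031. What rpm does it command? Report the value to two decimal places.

rpm = 4669.10

set_propeller: D = 2.986 m, P = 2.704 m (p = P/D = 0.905559); state ← (V=0, rpm=0)
set_airspeed(30.62): V ← 30.62 m/s
set_airspeed(70.43): V ← 70.43 m/s
throttle_to(1506): rpm ← 1506
throttle_to(1435): rpm ← 1435
final state: V = 70.43 m/s, rpm = 1435 → n = rpm/60 = 23.916667 rev/s
target J* = 0.3031; solve J* = V/(n·D) for n: n = V/(J*·D) = 70.43/(0.3031 × 2.986) = 77.818338 rev/s
rpm = 60·n = 4669.100253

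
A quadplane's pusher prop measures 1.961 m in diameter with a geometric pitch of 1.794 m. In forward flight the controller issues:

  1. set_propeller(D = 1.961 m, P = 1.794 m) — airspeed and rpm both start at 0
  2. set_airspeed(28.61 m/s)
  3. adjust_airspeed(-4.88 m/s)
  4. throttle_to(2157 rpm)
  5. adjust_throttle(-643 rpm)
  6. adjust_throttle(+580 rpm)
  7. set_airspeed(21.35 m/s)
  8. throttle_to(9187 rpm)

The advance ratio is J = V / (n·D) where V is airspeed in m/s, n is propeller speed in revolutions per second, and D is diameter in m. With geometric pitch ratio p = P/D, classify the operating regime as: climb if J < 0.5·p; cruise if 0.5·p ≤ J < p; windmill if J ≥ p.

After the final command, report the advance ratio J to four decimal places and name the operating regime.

J = 0.0711, regime = climb

set_propeller: D = 1.961 m, P = 1.794 m (p = P/D = 0.914839); state ← (V=0, rpm=0)
set_airspeed(28.61): V ← 28.61 m/s
adjust_airspeed(-4.88): V ← 28.61 -4.88 = 23.73 m/s
throttle_to(2157): rpm ← 2157
adjust_throttle(-643): rpm ← 2157 -643 = 1514
adjust_throttle(+580): rpm ← 1514 +580 = 2094
set_airspeed(21.35): V ← 21.35 m/s
throttle_to(9187): rpm ← 9187
final state: V = 21.35 m/s, rpm = 9187 → n = rpm/60 = 153.116667 rev/s
J = V / (n·D) = 21.35 / (153.116667 × 1.961) = 0.071105
regime bands: climb J<0.4574 | cruise [0.4574, 0.9148) | windmill J≥0.9148
J = 0.0711 → climb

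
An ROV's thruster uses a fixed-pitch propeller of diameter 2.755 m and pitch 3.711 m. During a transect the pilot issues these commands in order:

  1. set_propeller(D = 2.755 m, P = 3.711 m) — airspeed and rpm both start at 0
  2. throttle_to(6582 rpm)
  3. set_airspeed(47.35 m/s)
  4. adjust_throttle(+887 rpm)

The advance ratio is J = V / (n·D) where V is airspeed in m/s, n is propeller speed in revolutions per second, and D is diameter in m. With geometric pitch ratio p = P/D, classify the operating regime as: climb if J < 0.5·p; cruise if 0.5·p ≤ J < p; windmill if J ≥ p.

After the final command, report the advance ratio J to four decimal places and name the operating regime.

J = 0.1381, regime = climb

set_propeller: D = 2.755 m, P = 3.711 m (p = P/D = 1.347005); state ← (V=0, rpm=0)
throttle_to(6582): rpm ← 6582
set_airspeed(47.35): V ← 47.35 m/s
adjust_throttle(+887): rpm ← 6582 +887 = 7469
final state: V = 47.35 m/s, rpm = 7469 → n = rpm/60 = 124.483333 rev/s
J = V / (n·D) = 47.35 / (124.483333 × 2.755) = 0.138066
regime bands: climb J<0.6735 | cruise [0.6735, 1.3470) | windmill J≥1.3470
J = 0.1381 → climb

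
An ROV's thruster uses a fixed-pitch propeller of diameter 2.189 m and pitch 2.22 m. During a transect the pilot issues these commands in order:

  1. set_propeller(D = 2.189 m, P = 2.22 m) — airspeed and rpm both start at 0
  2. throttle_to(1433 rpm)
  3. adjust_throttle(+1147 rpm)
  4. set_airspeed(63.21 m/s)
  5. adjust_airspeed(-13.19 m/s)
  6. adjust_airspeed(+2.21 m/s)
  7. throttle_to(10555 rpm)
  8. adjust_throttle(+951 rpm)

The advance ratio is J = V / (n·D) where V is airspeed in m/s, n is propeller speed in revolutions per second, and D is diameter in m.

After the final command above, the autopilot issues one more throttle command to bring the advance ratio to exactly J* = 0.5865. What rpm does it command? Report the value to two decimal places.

rpm = 2440.94

set_propeller: D = 2.189 m, P = 2.22 m (p = P/D = 1.014162); state ← (V=0, rpm=0)
throttle_to(1433): rpm ← 1433
adjust_throttle(+1147): rpm ← 1433 +1147 = 2580
set_airspeed(63.21): V ← 63.21 m/s
adjust_airspeed(-13.19): V ← 63.21 -13.19 = 50.02 m/s
adjust_airspeed(+2.21): V ← 50.02 +2.21 = 52.23 m/s
throttle_to(10555): rpm ← 10555
adjust_throttle(+951): rpm ← 10555 +951 = 11506
final state: V = 52.23 m/s, rpm = 11506 → n = rpm/60 = 191.766667 rev/s
target J* = 0.5865; solve J* = V/(n·D) for n: n = V/(J*·D) = 52.23/(0.5865 × 2.189) = 40.682370 rev/s
rpm = 60·n = 2440.942214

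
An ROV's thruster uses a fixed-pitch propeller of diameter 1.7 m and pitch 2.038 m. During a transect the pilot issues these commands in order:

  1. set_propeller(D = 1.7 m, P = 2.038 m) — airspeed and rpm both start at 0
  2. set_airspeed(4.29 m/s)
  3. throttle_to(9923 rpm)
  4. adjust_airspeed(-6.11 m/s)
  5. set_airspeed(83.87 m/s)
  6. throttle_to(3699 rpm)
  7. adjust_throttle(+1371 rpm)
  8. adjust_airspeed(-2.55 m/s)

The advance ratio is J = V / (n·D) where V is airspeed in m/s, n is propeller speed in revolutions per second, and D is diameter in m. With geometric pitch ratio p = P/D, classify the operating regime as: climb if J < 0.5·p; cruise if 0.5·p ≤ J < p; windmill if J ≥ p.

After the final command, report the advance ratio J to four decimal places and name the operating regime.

set_propeller: D = 1.7 m, P = 2.038 m (p = P/D = 1.198824); state ← (V=0, rpm=0)
set_airspeed(4.29): V ← 4.29 m/s
throttle_to(9923): rpm ← 9923
adjust_airspeed(-6.11): V ← 4.29 -6.11 = -1.82 m/s
set_airspeed(83.87): V ← 83.87 m/s
throttle_to(3699): rpm ← 3699
adjust_throttle(+1371): rpm ← 3699 +1371 = 5070
adjust_airspeed(-2.55): V ← 83.87 -2.55 = 81.32 m/s
final state: V = 81.32 m/s, rpm = 5070 → n = rpm/60 = 84.500000 rev/s
J = V / (n·D) = 81.32 / (84.500000 × 1.7) = 0.566098
regime bands: climb J<0.5994 | cruise [0.5994, 1.1988) | windmill J≥1.1988
J = 0.5661 → climb

J = 0.5661, regime = climb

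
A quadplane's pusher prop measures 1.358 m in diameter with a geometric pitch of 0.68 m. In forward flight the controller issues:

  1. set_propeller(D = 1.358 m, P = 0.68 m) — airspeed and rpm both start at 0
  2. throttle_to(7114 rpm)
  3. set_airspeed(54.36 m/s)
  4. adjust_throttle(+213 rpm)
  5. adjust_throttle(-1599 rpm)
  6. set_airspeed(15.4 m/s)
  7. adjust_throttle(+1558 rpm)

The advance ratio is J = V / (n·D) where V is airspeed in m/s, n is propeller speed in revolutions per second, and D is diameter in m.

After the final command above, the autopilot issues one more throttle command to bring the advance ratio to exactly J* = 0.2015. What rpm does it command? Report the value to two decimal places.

rpm = 3376.74

set_propeller: D = 1.358 m, P = 0.68 m (p = P/D = 0.500736); state ← (V=0, rpm=0)
throttle_to(7114): rpm ← 7114
set_airspeed(54.36): V ← 54.36 m/s
adjust_throttle(+213): rpm ← 7114 +213 = 7327
adjust_throttle(-1599): rpm ← 7327 -1599 = 5728
set_airspeed(15.4): V ← 15.4 m/s
adjust_throttle(+1558): rpm ← 5728 +1558 = 7286
final state: V = 15.4 m/s, rpm = 7286 → n = rpm/60 = 121.433333 rev/s
target J* = 0.2015; solve J* = V/(n·D) for n: n = V/(J*·D) = 15.4/(0.2015 × 1.358) = 56.278939 rev/s
rpm = 60·n = 3376.736333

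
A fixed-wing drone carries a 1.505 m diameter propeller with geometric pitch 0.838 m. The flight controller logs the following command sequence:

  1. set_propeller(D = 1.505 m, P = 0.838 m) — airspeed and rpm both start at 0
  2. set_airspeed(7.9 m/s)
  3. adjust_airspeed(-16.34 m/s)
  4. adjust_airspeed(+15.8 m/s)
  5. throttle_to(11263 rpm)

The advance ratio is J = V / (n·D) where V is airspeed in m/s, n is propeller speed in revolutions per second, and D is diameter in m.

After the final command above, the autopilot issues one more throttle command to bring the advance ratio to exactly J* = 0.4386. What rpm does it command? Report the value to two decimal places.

rpm = 669.00

set_propeller: D = 1.505 m, P = 0.838 m (p = P/D = 0.556811); state ← (V=0, rpm=0)
set_airspeed(7.9): V ← 7.9 m/s
adjust_airspeed(-16.34): V ← 7.9 -16.34 = -8.44 m/s
adjust_airspeed(+15.8): V ← -8.44 +15.8 = 7.36 m/s
throttle_to(11263): rpm ← 11263
final state: V = 7.36 m/s, rpm = 11263 → n = rpm/60 = 187.716667 rev/s
target J* = 0.4386; solve J* = V/(n·D) for n: n = V/(J*·D) = 7.36/(0.4386 × 1.505) = 11.149944 rev/s
rpm = 60·n = 668.996641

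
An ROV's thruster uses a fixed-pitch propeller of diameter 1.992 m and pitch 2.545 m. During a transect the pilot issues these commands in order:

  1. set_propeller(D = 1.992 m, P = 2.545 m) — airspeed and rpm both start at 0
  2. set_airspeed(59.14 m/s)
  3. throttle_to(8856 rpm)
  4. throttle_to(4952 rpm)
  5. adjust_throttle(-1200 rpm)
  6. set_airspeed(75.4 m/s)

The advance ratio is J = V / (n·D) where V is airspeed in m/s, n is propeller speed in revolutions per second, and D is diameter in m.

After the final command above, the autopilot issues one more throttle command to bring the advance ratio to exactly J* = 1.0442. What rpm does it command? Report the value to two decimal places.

rpm = 2174.95

set_propeller: D = 1.992 m, P = 2.545 m (p = P/D = 1.277610); state ← (V=0, rpm=0)
set_airspeed(59.14): V ← 59.14 m/s
throttle_to(8856): rpm ← 8856
throttle_to(4952): rpm ← 4952
adjust_throttle(-1200): rpm ← 4952 -1200 = 3752
set_airspeed(75.4): V ← 75.4 m/s
final state: V = 75.4 m/s, rpm = 3752 → n = rpm/60 = 62.533333 rev/s
target J* = 1.0442; solve J* = V/(n·D) for n: n = V/(J*·D) = 75.4/(1.0442 × 1.992) = 36.249191 rev/s
rpm = 60·n = 2174.951482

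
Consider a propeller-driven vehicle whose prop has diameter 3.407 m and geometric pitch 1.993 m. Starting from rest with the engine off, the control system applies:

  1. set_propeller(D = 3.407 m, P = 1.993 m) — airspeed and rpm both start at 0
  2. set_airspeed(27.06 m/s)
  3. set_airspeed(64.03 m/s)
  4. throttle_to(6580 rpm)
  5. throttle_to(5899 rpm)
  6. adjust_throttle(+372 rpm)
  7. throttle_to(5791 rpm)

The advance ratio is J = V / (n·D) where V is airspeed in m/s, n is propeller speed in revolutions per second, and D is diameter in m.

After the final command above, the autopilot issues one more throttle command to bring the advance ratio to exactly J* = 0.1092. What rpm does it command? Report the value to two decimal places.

rpm = 10326.19

set_propeller: D = 3.407 m, P = 1.993 m (p = P/D = 0.584972); state ← (V=0, rpm=0)
set_airspeed(27.06): V ← 27.06 m/s
set_airspeed(64.03): V ← 64.03 m/s
throttle_to(6580): rpm ← 6580
throttle_to(5899): rpm ← 5899
adjust_throttle(+372): rpm ← 5899 +372 = 6271
throttle_to(5791): rpm ← 5791
final state: V = 64.03 m/s, rpm = 5791 → n = rpm/60 = 96.516667 rev/s
target J* = 0.1092; solve J* = V/(n·D) for n: n = V/(J*·D) = 64.03/(0.1092 × 3.407) = 172.103115 rev/s
rpm = 60·n = 10326.186874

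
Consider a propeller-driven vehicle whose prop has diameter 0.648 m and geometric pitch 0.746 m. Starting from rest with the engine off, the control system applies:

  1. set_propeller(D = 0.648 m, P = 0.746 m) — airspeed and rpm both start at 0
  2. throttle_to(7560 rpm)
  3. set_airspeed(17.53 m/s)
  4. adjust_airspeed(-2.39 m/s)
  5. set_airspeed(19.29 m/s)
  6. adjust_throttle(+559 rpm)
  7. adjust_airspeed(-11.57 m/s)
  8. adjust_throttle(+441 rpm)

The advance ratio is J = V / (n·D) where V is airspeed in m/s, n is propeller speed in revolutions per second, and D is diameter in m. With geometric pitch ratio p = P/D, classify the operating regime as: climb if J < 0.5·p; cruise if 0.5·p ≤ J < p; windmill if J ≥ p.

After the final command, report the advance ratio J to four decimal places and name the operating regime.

J = 0.0835, regime = climb

set_propeller: D = 0.648 m, P = 0.746 m (p = P/D = 1.151235); state ← (V=0, rpm=0)
throttle_to(7560): rpm ← 7560
set_airspeed(17.53): V ← 17.53 m/s
adjust_airspeed(-2.39): V ← 17.53 -2.39 = 15.14 m/s
set_airspeed(19.29): V ← 19.29 m/s
adjust_throttle(+559): rpm ← 7560 +559 = 8119
adjust_airspeed(-11.57): V ← 19.29 -11.57 = 7.72 m/s
adjust_throttle(+441): rpm ← 8119 +441 = 8560
final state: V = 7.72 m/s, rpm = 8560 → n = rpm/60 = 142.666667 rev/s
J = V / (n·D) = 7.72 / (142.666667 × 0.648) = 0.083506
regime bands: climb J<0.5756 | cruise [0.5756, 1.1512) | windmill J≥1.1512
J = 0.0835 → climb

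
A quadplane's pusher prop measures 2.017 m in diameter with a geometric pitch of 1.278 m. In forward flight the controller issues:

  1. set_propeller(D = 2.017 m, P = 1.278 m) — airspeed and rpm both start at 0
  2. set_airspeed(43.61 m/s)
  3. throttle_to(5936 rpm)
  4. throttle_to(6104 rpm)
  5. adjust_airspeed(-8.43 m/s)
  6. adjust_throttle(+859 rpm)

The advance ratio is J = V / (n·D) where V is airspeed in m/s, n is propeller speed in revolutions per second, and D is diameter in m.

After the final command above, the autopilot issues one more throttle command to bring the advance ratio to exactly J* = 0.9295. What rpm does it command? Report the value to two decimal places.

set_propeller: D = 2.017 m, P = 1.278 m (p = P/D = 0.633614); state ← (V=0, rpm=0)
set_airspeed(43.61): V ← 43.61 m/s
throttle_to(5936): rpm ← 5936
throttle_to(6104): rpm ← 6104
adjust_airspeed(-8.43): V ← 43.61 -8.43 = 35.18 m/s
adjust_throttle(+859): rpm ← 6104 +859 = 6963
final state: V = 35.18 m/s, rpm = 6963 → n = rpm/60 = 116.050000 rev/s
target J* = 0.9295; solve J* = V/(n·D) for n: n = V/(J*·D) = 35.18/(0.9295 × 2.017) = 18.764653 rev/s
rpm = 60·n = 1125.879193

rpm = 1125.88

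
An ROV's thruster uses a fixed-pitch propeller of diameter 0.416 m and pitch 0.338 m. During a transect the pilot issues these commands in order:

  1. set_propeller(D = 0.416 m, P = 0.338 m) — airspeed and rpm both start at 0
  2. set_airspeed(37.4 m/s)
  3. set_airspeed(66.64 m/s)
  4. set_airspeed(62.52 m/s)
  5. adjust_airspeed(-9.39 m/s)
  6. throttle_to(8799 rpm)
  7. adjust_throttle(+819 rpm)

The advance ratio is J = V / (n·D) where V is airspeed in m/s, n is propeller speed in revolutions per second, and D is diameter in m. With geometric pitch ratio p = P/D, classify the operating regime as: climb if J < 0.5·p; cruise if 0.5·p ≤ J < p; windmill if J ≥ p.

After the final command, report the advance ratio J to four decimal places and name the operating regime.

set_propeller: D = 0.416 m, P = 0.338 m (p = P/D = 0.812500); state ← (V=0, rpm=0)
set_airspeed(37.4): V ← 37.4 m/s
set_airspeed(66.64): V ← 66.64 m/s
set_airspeed(62.52): V ← 62.52 m/s
adjust_airspeed(-9.39): V ← 62.52 -9.39 = 53.13 m/s
throttle_to(8799): rpm ← 8799
adjust_throttle(+819): rpm ← 8799 +819 = 9618
final state: V = 53.13 m/s, rpm = 9618 → n = rpm/60 = 160.300000 rev/s
J = V / (n·D) = 53.13 / (160.300000 × 0.416) = 0.796733
regime bands: climb J<0.4063 | cruise [0.4063, 0.8125) | windmill J≥0.8125
J = 0.7967 → cruise

J = 0.7967, regime = cruise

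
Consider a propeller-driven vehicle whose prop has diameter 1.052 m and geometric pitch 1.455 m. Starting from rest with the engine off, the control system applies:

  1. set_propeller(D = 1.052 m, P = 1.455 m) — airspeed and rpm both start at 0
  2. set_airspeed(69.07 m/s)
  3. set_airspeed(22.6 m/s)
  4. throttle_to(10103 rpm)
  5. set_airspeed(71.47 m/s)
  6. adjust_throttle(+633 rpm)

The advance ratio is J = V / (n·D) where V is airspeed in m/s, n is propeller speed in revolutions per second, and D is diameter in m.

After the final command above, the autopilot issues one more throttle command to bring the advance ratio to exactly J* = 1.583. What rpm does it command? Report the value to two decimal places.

set_propeller: D = 1.052 m, P = 1.455 m (p = P/D = 1.383080); state ← (V=0, rpm=0)
set_airspeed(69.07): V ← 69.07 m/s
set_airspeed(22.6): V ← 22.6 m/s
throttle_to(10103): rpm ← 10103
set_airspeed(71.47): V ← 71.47 m/s
adjust_throttle(+633): rpm ← 10103 +633 = 10736
final state: V = 71.47 m/s, rpm = 10736 → n = rpm/60 = 178.933333 rev/s
target J* = 1.583; solve J* = V/(n·D) for n: n = V/(J*·D) = 71.47/(1.583 × 1.052) = 42.916780 rev/s
rpm = 60·n = 2575.006785

rpm = 2575.01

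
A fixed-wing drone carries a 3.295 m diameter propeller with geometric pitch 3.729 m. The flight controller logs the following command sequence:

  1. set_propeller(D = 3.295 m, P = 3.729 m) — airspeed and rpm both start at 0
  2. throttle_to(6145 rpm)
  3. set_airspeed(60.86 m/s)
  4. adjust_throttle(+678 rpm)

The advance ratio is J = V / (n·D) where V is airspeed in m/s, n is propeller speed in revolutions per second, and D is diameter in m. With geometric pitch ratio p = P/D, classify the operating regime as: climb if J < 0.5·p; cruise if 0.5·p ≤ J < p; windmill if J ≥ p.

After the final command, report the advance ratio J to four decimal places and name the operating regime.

set_propeller: D = 3.295 m, P = 3.729 m (p = P/D = 1.131715); state ← (V=0, rpm=0)
throttle_to(6145): rpm ← 6145
set_airspeed(60.86): V ← 60.86 m/s
adjust_throttle(+678): rpm ← 6145 +678 = 6823
final state: V = 60.86 m/s, rpm = 6823 → n = rpm/60 = 113.716667 rev/s
J = V / (n·D) = 60.86 / (113.716667 × 3.295) = 0.162425
regime bands: climb J<0.5659 | cruise [0.5659, 1.1317) | windmill J≥1.1317
J = 0.1624 → climb

J = 0.1624, regime = climb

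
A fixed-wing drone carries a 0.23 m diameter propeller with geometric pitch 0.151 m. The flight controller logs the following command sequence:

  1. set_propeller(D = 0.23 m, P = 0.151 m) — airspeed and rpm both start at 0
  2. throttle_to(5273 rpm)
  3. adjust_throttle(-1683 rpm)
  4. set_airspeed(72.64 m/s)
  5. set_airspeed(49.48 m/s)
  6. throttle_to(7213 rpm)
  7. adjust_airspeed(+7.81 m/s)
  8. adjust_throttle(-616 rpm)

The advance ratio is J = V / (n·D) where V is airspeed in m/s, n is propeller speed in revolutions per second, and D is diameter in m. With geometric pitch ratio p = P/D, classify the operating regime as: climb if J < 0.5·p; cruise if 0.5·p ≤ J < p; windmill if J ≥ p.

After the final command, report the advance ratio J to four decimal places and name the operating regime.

set_propeller: D = 0.23 m, P = 0.151 m (p = P/D = 0.656522); state ← (V=0, rpm=0)
throttle_to(5273): rpm ← 5273
adjust_throttle(-1683): rpm ← 5273 -1683 = 3590
set_airspeed(72.64): V ← 72.64 m/s
set_airspeed(49.48): V ← 49.48 m/s
throttle_to(7213): rpm ← 7213
adjust_airspeed(+7.81): V ← 49.48 +7.81 = 57.29 m/s
adjust_throttle(-616): rpm ← 7213 -616 = 6597
final state: V = 57.29 m/s, rpm = 6597 → n = rpm/60 = 109.950000 rev/s
J = V / (n·D) = 57.29 / (109.950000 × 0.23) = 2.265457
regime bands: climb J<0.3283 | cruise [0.3283, 0.6565) | windmill J≥0.6565
J = 2.2655 → windmill

J = 2.2655, regime = windmill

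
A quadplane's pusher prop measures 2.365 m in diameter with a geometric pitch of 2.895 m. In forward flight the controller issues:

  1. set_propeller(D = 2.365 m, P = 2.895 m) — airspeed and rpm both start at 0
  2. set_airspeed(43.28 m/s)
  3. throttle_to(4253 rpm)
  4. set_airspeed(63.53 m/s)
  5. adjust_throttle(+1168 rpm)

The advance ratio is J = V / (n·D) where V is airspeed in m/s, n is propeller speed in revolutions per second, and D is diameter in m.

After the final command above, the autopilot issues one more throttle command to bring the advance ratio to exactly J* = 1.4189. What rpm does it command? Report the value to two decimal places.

set_propeller: D = 2.365 m, P = 2.895 m (p = P/D = 1.224101); state ← (V=0, rpm=0)
set_airspeed(43.28): V ← 43.28 m/s
throttle_to(4253): rpm ← 4253
set_airspeed(63.53): V ← 63.53 m/s
adjust_throttle(+1168): rpm ← 4253 +1168 = 5421
final state: V = 63.53 m/s, rpm = 5421 → n = rpm/60 = 90.350000 rev/s
target J* = 1.4189; solve J* = V/(n·D) for n: n = V/(J*·D) = 63.53/(1.4189 × 2.365) = 18.931975 rev/s
rpm = 60·n = 1135.918498

rpm = 1135.92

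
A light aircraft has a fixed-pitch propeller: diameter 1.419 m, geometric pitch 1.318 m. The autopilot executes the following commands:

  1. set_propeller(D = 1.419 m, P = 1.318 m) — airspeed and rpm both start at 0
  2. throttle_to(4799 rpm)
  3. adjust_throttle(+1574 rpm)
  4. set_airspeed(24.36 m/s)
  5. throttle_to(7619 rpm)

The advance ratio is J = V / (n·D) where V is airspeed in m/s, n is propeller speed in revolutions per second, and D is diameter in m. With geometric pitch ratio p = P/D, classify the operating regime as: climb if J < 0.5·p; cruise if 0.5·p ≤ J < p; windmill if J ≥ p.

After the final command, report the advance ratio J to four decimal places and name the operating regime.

set_propeller: D = 1.419 m, P = 1.318 m (p = P/D = 0.928823); state ← (V=0, rpm=0)
throttle_to(4799): rpm ← 4799
adjust_throttle(+1574): rpm ← 4799 +1574 = 6373
set_airspeed(24.36): V ← 24.36 m/s
throttle_to(7619): rpm ← 7619
final state: V = 24.36 m/s, rpm = 7619 → n = rpm/60 = 126.983333 rev/s
J = V / (n·D) = 24.36 / (126.983333 × 1.419) = 0.135191
regime bands: climb J<0.4644 | cruise [0.4644, 0.9288) | windmill J≥0.9288
J = 0.1352 → climb

J = 0.1352, regime = climb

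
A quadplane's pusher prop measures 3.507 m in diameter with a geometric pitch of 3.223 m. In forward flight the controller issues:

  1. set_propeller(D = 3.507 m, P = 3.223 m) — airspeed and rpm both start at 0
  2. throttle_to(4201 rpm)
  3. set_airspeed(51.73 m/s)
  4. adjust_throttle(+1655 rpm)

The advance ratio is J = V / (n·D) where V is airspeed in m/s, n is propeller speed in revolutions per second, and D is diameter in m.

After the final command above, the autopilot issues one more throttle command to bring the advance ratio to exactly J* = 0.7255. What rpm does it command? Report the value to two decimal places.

set_propeller: D = 3.507 m, P = 3.223 m (p = P/D = 0.919019); state ← (V=0, rpm=0)
throttle_to(4201): rpm ← 4201
set_airspeed(51.73): V ← 51.73 m/s
adjust_throttle(+1655): rpm ← 4201 +1655 = 5856
final state: V = 51.73 m/s, rpm = 5856 → n = rpm/60 = 97.600000 rev/s
target J* = 0.7255; solve J* = V/(n·D) for n: n = V/(J*·D) = 51.73/(0.7255 × 3.507) = 20.331494 rev/s
rpm = 60·n = 1219.889649

rpm = 1219.89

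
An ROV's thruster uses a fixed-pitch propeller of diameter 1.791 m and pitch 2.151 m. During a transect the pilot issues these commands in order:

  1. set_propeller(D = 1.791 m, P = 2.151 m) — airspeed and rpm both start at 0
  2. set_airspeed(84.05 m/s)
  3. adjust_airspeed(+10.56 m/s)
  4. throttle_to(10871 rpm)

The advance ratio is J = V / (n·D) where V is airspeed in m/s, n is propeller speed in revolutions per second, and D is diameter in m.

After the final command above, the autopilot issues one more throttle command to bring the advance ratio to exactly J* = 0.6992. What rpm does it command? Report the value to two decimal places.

set_propeller: D = 1.791 m, P = 2.151 m (p = P/D = 1.201005); state ← (V=0, rpm=0)
set_airspeed(84.05): V ← 84.05 m/s
adjust_airspeed(+10.56): V ← 84.05 +10.56 = 94.61 m/s
throttle_to(10871): rpm ← 10871
final state: V = 94.61 m/s, rpm = 10871 → n = rpm/60 = 181.183333 rev/s
target J* = 0.6992; solve J* = V/(n·D) for n: n = V/(J*·D) = 94.61/(0.6992 × 1.791) = 75.550969 rev/s
rpm = 60·n = 4533.058121

rpm = 4533.06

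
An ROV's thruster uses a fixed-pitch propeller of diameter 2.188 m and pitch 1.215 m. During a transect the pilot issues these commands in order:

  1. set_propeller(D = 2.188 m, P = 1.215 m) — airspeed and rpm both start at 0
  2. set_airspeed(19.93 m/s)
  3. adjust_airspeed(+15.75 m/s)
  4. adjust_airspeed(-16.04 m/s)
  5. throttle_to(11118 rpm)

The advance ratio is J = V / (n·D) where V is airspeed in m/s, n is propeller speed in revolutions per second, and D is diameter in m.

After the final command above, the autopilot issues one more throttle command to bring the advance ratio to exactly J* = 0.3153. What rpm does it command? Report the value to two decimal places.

rpm = 1708.13

set_propeller: D = 2.188 m, P = 1.215 m (p = P/D = 0.555302); state ← (V=0, rpm=0)
set_airspeed(19.93): V ← 19.93 m/s
adjust_airspeed(+15.75): V ← 19.93 +15.75 = 35.68 m/s
adjust_airspeed(-16.04): V ← 35.68 -16.04 = 19.64 m/s
throttle_to(11118): rpm ← 11118
final state: V = 19.64 m/s, rpm = 11118 → n = rpm/60 = 185.300000 rev/s
target J* = 0.3153; solve J* = V/(n·D) for n: n = V/(J*·D) = 19.64/(0.3153 × 2.188) = 28.468868 rev/s
rpm = 60·n = 1708.132065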